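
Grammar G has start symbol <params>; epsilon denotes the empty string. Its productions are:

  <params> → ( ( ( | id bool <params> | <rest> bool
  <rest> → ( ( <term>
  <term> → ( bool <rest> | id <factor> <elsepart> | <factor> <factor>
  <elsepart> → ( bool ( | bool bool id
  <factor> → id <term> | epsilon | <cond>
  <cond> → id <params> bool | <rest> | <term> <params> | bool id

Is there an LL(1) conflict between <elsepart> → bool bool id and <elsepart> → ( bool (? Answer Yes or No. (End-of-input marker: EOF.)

FIRST(bool bool id) = { bool } and FIRST(( bool () = { ( }.
The FIRST sets are disjoint and neither alternative is nullable — no conflict.

No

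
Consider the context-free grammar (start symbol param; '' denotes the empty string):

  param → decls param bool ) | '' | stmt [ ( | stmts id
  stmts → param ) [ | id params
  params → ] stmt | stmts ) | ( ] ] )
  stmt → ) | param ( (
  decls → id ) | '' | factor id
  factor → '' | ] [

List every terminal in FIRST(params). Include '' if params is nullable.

params → ] stmt contributes {]}.
From params → stmts ): add FIRST(stmts) = { (, ), ], bool, id }.
params → ( ] ] ) contributes {(}.
Union: FIRST(params) = { (, ), ], bool, id }.

{ (, ), ], bool, id }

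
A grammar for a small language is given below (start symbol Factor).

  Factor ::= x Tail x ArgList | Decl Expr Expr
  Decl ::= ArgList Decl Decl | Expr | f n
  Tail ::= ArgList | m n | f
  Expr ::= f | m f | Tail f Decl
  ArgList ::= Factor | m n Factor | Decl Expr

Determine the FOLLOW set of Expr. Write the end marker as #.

{ #, f, m, x }

In Factor ::= Decl Expr Expr: add FIRST(Expr) = { f, m, x }.
In Factor ::= Decl Expr Expr: Expr is at the end, add FOLLOW(Factor) = { #, f, m, x }.
In Decl ::= Expr: Expr is at the end, add FOLLOW(Decl) = { #, f, m, x }.
In ArgList ::= Decl Expr: Expr is at the end, add FOLLOW(ArgList) = { #, f, m, x }.
Union: FOLLOW(Expr) = { #, f, m, x }.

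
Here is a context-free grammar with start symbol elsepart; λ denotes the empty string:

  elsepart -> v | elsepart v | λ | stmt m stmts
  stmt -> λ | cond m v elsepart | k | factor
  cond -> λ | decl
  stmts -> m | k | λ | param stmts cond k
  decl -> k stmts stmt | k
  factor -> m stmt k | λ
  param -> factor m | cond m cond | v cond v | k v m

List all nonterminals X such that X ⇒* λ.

Directly nullable (have an λ-production): elsepart, stmt, cond, stmts, factor.
No other nonterminal has a production whose RHS symbols are all nullable.

{ cond, elsepart, factor, stmt, stmts }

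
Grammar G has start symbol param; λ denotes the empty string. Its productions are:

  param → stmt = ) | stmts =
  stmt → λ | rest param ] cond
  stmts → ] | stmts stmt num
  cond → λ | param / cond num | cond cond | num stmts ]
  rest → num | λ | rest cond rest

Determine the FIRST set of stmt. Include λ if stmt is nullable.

{ =, ], num, λ }

stmt → λ contributes λ.
From stmt → rest param ] cond: rest nullable, take FIRST(rest) ∪ FIRST(param) = { =, ], num }.
Union: FIRST(stmt) = { =, ], num, λ }.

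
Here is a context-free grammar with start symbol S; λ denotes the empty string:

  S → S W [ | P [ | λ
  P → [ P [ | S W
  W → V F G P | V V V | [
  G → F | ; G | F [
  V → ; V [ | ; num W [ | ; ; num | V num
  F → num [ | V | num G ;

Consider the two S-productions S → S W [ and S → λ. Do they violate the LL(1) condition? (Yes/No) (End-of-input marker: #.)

Yes

FIRST(S W [) = { ;, [ } and FIRST(λ) = { λ }.
The second alternative is nullable and FOLLOW(S) = { #, ;, [ } shares ; with FIRST of the first — conflict.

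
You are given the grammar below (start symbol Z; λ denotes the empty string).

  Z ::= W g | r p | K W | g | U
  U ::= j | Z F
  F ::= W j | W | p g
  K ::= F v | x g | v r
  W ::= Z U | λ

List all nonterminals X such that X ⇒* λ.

Directly nullable (have an λ-production): W.
F ::= W with every symbol nullable, so F is nullable.
No other nonterminal has a production whose RHS symbols are all nullable.

{ F, W }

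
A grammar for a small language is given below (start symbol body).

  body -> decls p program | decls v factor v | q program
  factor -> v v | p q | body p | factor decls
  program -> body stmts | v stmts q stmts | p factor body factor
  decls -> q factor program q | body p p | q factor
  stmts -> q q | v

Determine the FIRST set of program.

From program -> body stmts: add FIRST(body) = { q }.
program -> v stmts q stmts contributes {v}.
program -> p factor body factor contributes {p}.
Union: FIRST(program) = { p, q, v }.

{ p, q, v }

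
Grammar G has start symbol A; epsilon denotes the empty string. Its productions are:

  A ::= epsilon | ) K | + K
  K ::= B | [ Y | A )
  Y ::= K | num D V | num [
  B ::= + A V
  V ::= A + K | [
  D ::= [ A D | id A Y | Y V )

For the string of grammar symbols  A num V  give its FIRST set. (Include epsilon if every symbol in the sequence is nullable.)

Add FIRST(A)\{epsilon} = { ), + }; A is nullable, continue.
num is a terminal; add {num} and stop.

{ ), +, num }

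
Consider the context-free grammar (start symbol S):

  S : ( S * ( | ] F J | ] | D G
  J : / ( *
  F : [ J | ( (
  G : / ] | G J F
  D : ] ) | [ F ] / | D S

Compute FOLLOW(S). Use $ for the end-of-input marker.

{ $, (, *, /, [, ] }

S is the start symbol, so $ ∈ FOLLOW(S).
In S : ( S * (: add FIRST(* () = { * }.
In D : D S: S is at the end, add FOLLOW(D) = { (, /, [, ] }.
Union: FOLLOW(S) = { $, (, *, /, [, ] }.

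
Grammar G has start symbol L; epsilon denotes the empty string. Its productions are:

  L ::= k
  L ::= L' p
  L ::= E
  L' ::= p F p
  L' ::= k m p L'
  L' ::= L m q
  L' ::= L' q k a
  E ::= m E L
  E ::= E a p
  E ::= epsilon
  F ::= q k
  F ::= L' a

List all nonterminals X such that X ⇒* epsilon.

{ E, L }

Directly nullable (have an epsilon-production): E.
L ::= E with every symbol nullable, so L is nullable.
No other nonterminal has a production whose RHS symbols are all nullable.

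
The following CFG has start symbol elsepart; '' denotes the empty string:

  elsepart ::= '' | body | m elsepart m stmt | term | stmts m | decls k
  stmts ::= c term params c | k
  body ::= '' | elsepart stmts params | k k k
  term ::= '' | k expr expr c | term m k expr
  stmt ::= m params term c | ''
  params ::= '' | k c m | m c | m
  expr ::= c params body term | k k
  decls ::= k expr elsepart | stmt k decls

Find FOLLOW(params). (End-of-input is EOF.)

In stmts ::= c term params c: add FIRST(c) = { c }.
In body ::= elsepart stmts params: params is at the end, add FOLLOW(body) = { EOF, c, k, m }.
In stmt ::= m params term c: add FIRST(term c) = { c, k, m }.
In expr ::= c params body term: add FIRST(body term)\{''} = { c, k, m }.
  Since body term is nullable, also add FOLLOW(expr) = { EOF, c, k, m }.
Union: FOLLOW(params) = { EOF, c, k, m }.

{ EOF, c, k, m }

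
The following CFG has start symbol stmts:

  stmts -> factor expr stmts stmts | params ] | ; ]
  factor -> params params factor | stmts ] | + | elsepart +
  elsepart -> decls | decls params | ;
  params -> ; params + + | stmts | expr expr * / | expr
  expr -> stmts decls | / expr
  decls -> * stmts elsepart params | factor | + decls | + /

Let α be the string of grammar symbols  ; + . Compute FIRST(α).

; is a terminal; add {;} and stop.

{ ; }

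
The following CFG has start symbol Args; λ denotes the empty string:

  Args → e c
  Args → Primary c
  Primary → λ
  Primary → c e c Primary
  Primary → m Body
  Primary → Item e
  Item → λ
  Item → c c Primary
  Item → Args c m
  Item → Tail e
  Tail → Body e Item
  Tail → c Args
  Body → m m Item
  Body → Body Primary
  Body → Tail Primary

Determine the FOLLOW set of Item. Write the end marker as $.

{ c, e, m }

In Primary → Item e: add FIRST(e) = { e }.
In Tail → Body e Item: Item is at the end, add FOLLOW(Tail) = { c, e, m }.
In Body → m m Item: Item is at the end, add FOLLOW(Body) = { c, e, m }.
Union: FOLLOW(Item) = { c, e, m }.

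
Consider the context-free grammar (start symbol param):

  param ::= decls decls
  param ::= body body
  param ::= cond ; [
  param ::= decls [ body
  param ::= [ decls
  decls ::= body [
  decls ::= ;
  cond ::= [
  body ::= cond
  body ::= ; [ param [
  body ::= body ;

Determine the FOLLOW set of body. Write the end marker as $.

In param ::= body body: add FIRST(body) = { ;, [ }.
In param ::= body body: body is at the end, add FOLLOW(param) = { $, [ }.
In param ::= decls [ body: body is at the end, add FOLLOW(param) = { $, [ }.
In decls ::= body [: add FIRST([) = { [ }.
In body ::= body ;: add FIRST(;) = { ; }.
Union: FOLLOW(body) = { $, ;, [ }.

{ $, ;, [ }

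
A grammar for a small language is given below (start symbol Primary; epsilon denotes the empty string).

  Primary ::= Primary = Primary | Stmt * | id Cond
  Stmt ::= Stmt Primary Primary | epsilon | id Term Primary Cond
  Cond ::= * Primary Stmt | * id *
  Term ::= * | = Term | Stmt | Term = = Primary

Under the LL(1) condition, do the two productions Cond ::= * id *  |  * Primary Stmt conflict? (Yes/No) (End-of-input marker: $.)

Yes

FIRST(* id *) = { * } and FIRST(* Primary Stmt) = { * }.
Both contain *, so the two alternatives are not disjoint — LL(1) conflict.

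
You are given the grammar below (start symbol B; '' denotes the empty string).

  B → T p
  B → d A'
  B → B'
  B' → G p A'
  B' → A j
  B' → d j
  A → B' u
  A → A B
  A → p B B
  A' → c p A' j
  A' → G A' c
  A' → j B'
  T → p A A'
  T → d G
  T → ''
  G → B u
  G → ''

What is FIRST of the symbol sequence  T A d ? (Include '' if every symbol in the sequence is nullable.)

Add FIRST(T)\{''} = { d, p }; T is nullable, continue.
Add FIRST(A) = { d, p }; A is not nullable, stop.

{ d, p }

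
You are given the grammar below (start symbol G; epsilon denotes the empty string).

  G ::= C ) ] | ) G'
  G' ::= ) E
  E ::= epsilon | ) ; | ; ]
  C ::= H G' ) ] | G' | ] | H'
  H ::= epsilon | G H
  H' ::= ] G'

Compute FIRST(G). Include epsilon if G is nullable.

From G ::= C ) ]: add FIRST(C) = { ), ] }.
G ::= ) G' contributes {)}.
Union: FIRST(G) = { ), ] }.

{ ), ] }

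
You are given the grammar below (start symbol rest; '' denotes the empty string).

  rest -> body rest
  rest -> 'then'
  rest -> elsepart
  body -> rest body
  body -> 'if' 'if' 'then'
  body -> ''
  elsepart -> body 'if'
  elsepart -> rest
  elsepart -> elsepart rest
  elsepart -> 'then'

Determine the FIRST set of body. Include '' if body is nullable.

{ 'if', 'then', '' }

From body -> rest body: add FIRST(rest) = { 'if', 'then' }.
body -> 'if' 'if' 'then' contributes {'if'}.
body -> '' contributes ''.
Union: FIRST(body) = { 'if', 'then', '' }.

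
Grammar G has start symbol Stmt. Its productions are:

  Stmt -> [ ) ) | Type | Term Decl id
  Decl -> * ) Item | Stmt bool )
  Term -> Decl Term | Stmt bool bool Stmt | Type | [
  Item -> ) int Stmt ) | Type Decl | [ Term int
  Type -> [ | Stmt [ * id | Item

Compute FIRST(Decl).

Decl -> * ) Item contributes {*}.
From Decl -> Stmt bool ): add FIRST(Stmt) = { ), *, [ }.
Union: FIRST(Decl) = { ), *, [ }.

{ ), *, [ }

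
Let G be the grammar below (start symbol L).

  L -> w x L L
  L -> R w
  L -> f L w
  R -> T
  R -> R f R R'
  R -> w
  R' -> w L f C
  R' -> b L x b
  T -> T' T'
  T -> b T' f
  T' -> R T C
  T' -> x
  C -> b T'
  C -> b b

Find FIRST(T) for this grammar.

{ b, w, x }

From T -> T' T': add FIRST(T') = { b, w, x }.
T -> b T' f contributes {b}.
Union: FIRST(T) = { b, w, x }.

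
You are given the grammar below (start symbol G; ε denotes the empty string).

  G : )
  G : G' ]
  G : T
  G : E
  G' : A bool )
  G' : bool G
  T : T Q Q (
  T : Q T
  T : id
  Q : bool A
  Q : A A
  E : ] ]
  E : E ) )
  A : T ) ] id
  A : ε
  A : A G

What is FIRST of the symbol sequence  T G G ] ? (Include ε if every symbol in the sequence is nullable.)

{ ), ], bool, id }

Add FIRST(T) = { ), ], bool, id }; T is not nullable, stop.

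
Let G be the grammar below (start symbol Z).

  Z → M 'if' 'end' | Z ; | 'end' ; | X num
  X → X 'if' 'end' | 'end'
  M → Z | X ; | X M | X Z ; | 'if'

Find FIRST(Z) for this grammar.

{ 'end', 'if' }

From Z → M 'if' 'end': add FIRST(M) = { 'end', 'if' }.
From Z → Z ;: add FIRST(Z) = { 'end', 'if' }.
Z → 'end' ; contributes {'end'}.
From Z → X num: add FIRST(X) = { 'end' }.
Union: FIRST(Z) = { 'end', 'if' }.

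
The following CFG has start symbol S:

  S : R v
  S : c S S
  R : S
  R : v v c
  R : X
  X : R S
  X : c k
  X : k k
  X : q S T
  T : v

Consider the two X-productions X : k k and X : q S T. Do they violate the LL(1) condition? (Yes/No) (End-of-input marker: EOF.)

No

FIRST(k k) = { k } and FIRST(q S T) = { q }.
The FIRST sets are disjoint and neither alternative is nullable — no conflict.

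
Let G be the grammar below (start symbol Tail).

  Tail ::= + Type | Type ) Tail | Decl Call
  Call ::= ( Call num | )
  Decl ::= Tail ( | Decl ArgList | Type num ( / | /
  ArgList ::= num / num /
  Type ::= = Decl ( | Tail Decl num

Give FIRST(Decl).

From Decl ::= Tail (: add FIRST(Tail) = { +, /, = }.
From Decl ::= Decl ArgList: add FIRST(Decl) = { +, /, = }.
From Decl ::= Type num ( /: add FIRST(Type) = { +, /, = }.
Decl ::= / contributes {/}.
Union: FIRST(Decl) = { +, /, = }.

{ +, /, = }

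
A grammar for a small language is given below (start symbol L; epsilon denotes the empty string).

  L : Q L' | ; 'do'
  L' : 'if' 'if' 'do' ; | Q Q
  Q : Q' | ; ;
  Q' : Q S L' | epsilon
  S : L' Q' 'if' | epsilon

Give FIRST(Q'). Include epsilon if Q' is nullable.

From Q' : Q S L': Q, S, L' nullable, take FIRST(Q) ∪ FIRST(S) ∪ FIRST(L') = { 'if', ; }; also epsilon since the whole RHS is nullable.
Q' : epsilon contributes epsilon.
Union: FIRST(Q') = { 'if', ;, epsilon }.

{ 'if', ;, epsilon }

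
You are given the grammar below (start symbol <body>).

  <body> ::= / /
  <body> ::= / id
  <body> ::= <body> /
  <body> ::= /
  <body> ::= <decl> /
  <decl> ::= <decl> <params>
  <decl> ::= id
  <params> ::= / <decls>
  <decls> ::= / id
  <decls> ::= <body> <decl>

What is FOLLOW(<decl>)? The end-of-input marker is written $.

In <body> ::= <decl> /: add FIRST(/) = { / }.
In <decl> ::= <decl> <params>: add FIRST(<params>) = { / }.
In <decls> ::= <body> <decl>: <decl> is at the end, add FOLLOW(<decls>) = { / }.
Union: FOLLOW(<decl>) = { / }.

{ / }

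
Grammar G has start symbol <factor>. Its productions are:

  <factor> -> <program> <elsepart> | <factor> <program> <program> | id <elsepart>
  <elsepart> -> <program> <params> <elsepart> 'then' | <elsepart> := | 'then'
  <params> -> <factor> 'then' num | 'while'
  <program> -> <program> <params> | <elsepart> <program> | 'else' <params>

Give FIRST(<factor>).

From <factor> -> <program> <elsepart>: add FIRST(<program>) = { 'else', 'then' }.
From <factor> -> <factor> <program> <program>: add FIRST(<factor>) = { 'else', 'then', id }.
<factor> -> id <elsepart> contributes {id}.
Union: FIRST(<factor>) = { 'else', 'then', id }.

{ 'else', 'then', id }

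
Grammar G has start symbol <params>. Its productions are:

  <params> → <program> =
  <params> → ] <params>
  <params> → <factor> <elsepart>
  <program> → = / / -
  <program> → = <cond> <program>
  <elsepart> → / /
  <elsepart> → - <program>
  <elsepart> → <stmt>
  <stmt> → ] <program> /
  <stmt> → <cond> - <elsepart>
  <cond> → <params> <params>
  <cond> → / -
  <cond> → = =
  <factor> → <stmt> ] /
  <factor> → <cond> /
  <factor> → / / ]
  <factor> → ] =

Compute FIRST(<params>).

{ /, =, ] }

From <params> → <program> =: add FIRST(<program>) = { = }.
<params> → ] <params> contributes {]}.
From <params> → <factor> <elsepart>: add FIRST(<factor>) = { /, =, ] }.
Union: FIRST(<params>) = { /, =, ] }.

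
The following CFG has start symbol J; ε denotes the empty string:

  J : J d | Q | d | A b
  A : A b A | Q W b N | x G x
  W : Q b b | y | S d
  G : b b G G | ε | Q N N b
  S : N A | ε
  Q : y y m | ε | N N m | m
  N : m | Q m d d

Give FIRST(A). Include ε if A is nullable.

From A : A b A: add FIRST(A) = { b, d, m, x, y }.
From A : Q W b N: Q nullable, take FIRST(Q) ∪ FIRST(W) = { b, d, m, y }.
A : x G x contributes {x}.
Union: FIRST(A) = { b, d, m, x, y }.

{ b, d, m, x, y }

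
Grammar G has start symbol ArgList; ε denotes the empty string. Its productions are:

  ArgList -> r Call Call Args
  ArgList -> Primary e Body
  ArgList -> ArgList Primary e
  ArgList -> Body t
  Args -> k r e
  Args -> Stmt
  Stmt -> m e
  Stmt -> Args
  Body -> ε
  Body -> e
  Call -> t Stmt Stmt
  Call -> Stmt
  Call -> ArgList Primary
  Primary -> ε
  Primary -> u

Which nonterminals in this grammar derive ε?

Directly nullable (have an ε-production): Body, Primary.
No other nonterminal has a production whose RHS symbols are all nullable.

{ Body, Primary }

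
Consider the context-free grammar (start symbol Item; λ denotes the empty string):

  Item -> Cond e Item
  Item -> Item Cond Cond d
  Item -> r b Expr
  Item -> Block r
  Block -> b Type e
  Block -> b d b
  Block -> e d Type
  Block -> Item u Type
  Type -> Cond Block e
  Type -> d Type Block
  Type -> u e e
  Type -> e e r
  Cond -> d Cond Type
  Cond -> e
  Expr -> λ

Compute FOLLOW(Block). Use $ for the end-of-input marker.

{ b, d, e, r, u }

In Item -> Block r: add FIRST(r) = { r }.
In Type -> Cond Block e: add FIRST(e) = { e }.
In Type -> d Type Block: Block is at the end, add FOLLOW(Type) = { b, d, e, r, u }.
Union: FOLLOW(Block) = { b, d, e, r, u }.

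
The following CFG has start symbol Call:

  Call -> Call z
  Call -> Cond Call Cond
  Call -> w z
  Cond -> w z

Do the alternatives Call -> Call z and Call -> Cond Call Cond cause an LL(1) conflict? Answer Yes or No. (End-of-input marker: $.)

Yes

FIRST(Call z) = { w } and FIRST(Cond Call Cond) = { w }.
Both contain w, so the two alternatives are not disjoint — LL(1) conflict.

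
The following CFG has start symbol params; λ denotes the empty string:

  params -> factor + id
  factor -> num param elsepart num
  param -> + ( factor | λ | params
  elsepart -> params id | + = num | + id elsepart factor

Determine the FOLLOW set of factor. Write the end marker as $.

In params -> factor + id: add FIRST(+ id) = { + }.
In param -> + ( factor: factor is at the end, add FOLLOW(param) = { +, num }.
In elsepart -> + id elsepart factor: factor is at the end, add FOLLOW(elsepart) = { num }.
Union: FOLLOW(factor) = { +, num }.

{ +, num }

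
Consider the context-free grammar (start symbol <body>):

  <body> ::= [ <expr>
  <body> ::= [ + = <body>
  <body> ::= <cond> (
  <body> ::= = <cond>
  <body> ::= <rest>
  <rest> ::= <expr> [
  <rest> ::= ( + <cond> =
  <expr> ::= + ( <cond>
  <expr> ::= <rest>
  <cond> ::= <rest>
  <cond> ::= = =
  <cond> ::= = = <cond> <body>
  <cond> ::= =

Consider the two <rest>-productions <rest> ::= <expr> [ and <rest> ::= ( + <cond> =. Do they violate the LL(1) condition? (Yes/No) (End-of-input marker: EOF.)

Yes

FIRST(<expr> [) = { (, + } and FIRST(( + <cond> =) = { ( }.
Both contain (, so the two alternatives are not disjoint — LL(1) conflict.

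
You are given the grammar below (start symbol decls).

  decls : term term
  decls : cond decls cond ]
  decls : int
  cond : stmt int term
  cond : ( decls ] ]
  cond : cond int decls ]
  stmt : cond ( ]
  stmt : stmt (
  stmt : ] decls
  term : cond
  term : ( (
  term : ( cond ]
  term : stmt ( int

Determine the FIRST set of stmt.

{ (, ] }

From stmt : cond ( ]: add FIRST(cond) = { (, ] }.
From stmt : stmt (: add FIRST(stmt) = { (, ] }.
stmt : ] decls contributes {]}.
Union: FIRST(stmt) = { (, ] }.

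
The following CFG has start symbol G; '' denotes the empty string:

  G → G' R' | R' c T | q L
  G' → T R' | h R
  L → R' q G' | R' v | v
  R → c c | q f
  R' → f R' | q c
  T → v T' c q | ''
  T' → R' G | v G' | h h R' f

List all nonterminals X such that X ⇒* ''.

Directly nullable (have an ''-production): T.
No other nonterminal has a production whose RHS symbols are all nullable.

{ T }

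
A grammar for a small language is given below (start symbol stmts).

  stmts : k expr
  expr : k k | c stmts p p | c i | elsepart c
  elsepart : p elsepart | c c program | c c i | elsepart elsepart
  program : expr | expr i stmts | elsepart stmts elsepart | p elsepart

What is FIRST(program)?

{ c, k, p }

From program : expr: add FIRST(expr) = { c, k, p }.
From program : expr i stmts: add FIRST(expr) = { c, k, p }.
From program : elsepart stmts elsepart: add FIRST(elsepart) = { c, p }.
program : p elsepart contributes {p}.
Union: FIRST(program) = { c, k, p }.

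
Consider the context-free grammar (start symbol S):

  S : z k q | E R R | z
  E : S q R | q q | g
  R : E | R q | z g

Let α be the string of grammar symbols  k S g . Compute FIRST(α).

{ k }

k is a terminal; add {k} and stop.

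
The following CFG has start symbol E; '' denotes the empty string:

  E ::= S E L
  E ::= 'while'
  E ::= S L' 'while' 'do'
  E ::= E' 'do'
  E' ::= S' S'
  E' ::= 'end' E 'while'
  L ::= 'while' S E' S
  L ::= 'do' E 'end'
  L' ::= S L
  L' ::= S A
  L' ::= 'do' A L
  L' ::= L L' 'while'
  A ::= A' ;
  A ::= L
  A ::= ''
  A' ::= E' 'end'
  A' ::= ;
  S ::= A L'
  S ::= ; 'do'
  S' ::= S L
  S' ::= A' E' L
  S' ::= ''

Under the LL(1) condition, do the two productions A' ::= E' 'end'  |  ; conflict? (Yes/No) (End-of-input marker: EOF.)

FIRST(E' 'end') = { 'do', 'end', 'while', ; } and FIRST(;) = { ; }.
Both contain ;, so the two alternatives are not disjoint — LL(1) conflict.

Yes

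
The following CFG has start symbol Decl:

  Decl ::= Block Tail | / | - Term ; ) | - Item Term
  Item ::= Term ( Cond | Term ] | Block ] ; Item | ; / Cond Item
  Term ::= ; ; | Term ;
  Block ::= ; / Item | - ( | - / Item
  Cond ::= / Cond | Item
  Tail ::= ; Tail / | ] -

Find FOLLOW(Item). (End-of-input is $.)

In Decl ::= - Item Term: add FIRST(Term) = { ; }.
In Item ::= Block ] ; Item: Item is at the end, add FOLLOW(Item) = { -, ;, ] }.
In Item ::= ; / Cond Item: Item is at the end, add FOLLOW(Item) = { -, ;, ] }.
In Block ::= ; / Item: Item is at the end, add FOLLOW(Block) = { ;, ] }.
In Block ::= - / Item: Item is at the end, add FOLLOW(Block) = { ;, ] }.
In Cond ::= Item: Item is at the end, add FOLLOW(Cond) = { -, ;, ] }.
Union: FOLLOW(Item) = { -, ;, ] }.

{ -, ;, ] }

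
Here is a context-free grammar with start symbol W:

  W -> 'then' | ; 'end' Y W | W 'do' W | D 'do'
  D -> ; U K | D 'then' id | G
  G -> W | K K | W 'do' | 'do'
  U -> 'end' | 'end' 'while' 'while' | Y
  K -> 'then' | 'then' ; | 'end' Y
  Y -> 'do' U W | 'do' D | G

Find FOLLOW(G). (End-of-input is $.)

In D -> G: G is at the end, add FOLLOW(D) = { 'do', 'end', 'then', ; }.
In Y -> G: G is at the end, add FOLLOW(Y) = { 'do', 'end', 'then', ; }.
Union: FOLLOW(G) = { 'do', 'end', 'then', ; }.

{ 'do', 'end', 'then', ; }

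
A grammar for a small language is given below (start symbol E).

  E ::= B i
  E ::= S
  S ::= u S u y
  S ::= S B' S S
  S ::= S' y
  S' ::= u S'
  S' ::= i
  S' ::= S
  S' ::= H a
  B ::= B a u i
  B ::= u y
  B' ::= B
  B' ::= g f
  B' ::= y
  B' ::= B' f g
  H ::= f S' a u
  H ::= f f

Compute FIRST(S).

{ f, i, u }

S ::= u S u y contributes {u}.
From S ::= S B' S S: add FIRST(S) = { f, i, u }.
From S ::= S' y: add FIRST(S') = { f, i, u }.
Union: FIRST(S) = { f, i, u }.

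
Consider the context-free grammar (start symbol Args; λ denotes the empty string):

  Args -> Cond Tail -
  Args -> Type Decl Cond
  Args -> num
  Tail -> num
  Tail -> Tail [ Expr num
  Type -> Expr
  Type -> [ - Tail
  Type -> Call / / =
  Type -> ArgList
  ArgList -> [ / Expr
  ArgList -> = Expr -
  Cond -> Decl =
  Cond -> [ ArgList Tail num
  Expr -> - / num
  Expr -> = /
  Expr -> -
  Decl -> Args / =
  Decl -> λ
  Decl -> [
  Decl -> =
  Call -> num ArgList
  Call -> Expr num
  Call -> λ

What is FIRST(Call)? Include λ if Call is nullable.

{ -, =, num, λ }

Call -> num ArgList contributes {num}.
From Call -> Expr num: add FIRST(Expr) = { -, = }.
Call -> λ contributes λ.
Union: FIRST(Call) = { -, =, num, λ }.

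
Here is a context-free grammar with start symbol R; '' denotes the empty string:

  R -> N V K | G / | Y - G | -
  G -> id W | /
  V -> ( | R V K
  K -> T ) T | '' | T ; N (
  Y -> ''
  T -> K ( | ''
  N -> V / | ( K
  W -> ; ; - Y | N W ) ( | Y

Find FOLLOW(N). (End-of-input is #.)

{ (, ), -, /, ;, id }

In R -> N V K: add FIRST(V K) = { (, -, /, id }.
In K -> T ; N (: add FIRST(() = { ( }.
In W -> N W ) (: add FIRST(W ) () = { (, ), -, /, ;, id }.
Union: FOLLOW(N) = { (, ), -, /, ;, id }.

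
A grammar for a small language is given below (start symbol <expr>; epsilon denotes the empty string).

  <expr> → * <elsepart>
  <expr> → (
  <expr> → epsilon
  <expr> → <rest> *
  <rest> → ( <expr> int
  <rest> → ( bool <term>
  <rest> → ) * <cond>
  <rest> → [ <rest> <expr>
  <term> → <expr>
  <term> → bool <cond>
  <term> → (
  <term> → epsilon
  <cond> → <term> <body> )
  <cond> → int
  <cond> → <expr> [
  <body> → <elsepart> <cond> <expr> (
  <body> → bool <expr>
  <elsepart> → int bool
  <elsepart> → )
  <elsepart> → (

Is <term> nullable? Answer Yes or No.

<term> has an epsilon-production, so <term> ⇒ epsilon.

Yes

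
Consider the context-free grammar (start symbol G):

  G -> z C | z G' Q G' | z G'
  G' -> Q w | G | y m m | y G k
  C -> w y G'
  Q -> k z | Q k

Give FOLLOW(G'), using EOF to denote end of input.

{ EOF, k }

In G -> z G' Q G': add FIRST(Q G') = { k }.
In G -> z G' Q G': G' is at the end, add FOLLOW(G) = { EOF, k }.
In G -> z G': G' is at the end, add FOLLOW(G) = { EOF, k }.
In C -> w y G': G' is at the end, add FOLLOW(C) = { EOF, k }.
Union: FOLLOW(G') = { EOF, k }.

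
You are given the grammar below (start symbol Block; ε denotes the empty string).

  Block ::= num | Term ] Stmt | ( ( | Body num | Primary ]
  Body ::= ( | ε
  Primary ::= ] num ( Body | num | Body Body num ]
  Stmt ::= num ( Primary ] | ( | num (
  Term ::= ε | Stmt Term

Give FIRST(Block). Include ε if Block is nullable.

{ (, ], num }

Block ::= num contributes {num}.
From Block ::= Term ] Stmt: Term nullable, take FIRST(Term) ∪ {]} = { (, ], num }.
Block ::= ( ( contributes {(}.
From Block ::= Body num: Body nullable, take FIRST(Body) ∪ {num} = { (, num }.
From Block ::= Primary ]: add FIRST(Primary) = { (, ], num }.
Union: FIRST(Block) = { (, ], num }.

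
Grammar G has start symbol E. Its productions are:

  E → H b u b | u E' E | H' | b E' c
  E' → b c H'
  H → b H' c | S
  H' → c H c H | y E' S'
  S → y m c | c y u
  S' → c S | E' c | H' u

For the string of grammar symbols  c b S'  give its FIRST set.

c is a terminal; add {c} and stop.

{ c }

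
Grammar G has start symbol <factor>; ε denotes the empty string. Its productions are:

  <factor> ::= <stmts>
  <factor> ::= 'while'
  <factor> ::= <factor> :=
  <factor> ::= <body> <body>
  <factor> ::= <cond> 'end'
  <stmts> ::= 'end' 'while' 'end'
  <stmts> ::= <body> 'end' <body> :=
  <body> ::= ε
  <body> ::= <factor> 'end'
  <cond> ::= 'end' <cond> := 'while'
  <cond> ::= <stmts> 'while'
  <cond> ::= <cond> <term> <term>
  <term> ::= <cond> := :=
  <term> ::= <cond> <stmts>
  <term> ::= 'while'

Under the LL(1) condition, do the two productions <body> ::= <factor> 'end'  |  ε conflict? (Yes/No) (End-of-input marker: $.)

FIRST(<factor> 'end') = { 'end', 'while', := } and FIRST(ε) = { ε }.
The second alternative is nullable and FOLLOW(<body>) = { $, 'end', 'while', := } shares 'end' with FIRST of the first — conflict.

Yes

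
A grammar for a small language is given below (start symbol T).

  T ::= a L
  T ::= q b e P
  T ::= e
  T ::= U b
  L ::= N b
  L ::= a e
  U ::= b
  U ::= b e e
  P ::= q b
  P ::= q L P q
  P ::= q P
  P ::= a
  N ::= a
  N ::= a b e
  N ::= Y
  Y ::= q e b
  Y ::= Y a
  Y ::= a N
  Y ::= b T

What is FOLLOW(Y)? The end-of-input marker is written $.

{ a, b }

In N ::= Y: Y is at the end, add FOLLOW(N) = { a, b }.
In Y ::= Y a: add FIRST(a) = { a }.
Union: FOLLOW(Y) = { a, b }.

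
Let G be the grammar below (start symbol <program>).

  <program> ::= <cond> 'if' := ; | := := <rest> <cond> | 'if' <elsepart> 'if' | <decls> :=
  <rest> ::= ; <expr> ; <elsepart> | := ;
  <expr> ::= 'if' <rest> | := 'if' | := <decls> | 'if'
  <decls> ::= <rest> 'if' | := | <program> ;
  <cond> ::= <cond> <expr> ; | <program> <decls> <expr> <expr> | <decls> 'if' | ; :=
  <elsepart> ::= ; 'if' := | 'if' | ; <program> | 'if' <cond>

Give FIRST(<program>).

{ 'if', :=, ; }

From <program> ::= <cond> 'if' := ;: add FIRST(<cond>) = { 'if', :=, ; }.
<program> ::= := := <rest> <cond> contributes {:=}.
<program> ::= 'if' <elsepart> 'if' contributes {'if'}.
From <program> ::= <decls> :=: add FIRST(<decls>) = { 'if', :=, ; }.
Union: FIRST(<program>) = { 'if', :=, ; }.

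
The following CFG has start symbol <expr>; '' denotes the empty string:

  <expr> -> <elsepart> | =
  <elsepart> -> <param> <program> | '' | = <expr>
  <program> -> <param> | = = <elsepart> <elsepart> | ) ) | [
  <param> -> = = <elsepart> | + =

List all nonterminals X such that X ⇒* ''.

Directly nullable (have an ''-production): <elsepart>.
<expr> -> <elsepart> with every symbol nullable, so <expr> is nullable.
No other nonterminal has a production whose RHS symbols are all nullable.

{ <elsepart>, <expr> }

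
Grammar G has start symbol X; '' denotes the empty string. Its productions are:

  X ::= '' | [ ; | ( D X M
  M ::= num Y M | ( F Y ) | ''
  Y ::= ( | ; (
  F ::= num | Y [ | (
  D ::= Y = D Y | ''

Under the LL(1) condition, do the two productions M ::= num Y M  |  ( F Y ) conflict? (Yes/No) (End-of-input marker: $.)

FIRST(num Y M) = { num } and FIRST(( F Y )) = { ( }.
The FIRST sets are disjoint and neither alternative is nullable — no conflict.

No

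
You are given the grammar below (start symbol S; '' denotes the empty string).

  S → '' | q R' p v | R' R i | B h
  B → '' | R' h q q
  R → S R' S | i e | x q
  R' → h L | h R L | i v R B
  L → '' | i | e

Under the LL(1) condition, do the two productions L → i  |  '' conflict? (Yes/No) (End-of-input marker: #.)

Yes

FIRST(i) = { i } and FIRST('') = { '' }.
The second alternative is nullable and FOLLOW(L) = { e, h, i, p, q, x } shares i with FIRST of the first — conflict.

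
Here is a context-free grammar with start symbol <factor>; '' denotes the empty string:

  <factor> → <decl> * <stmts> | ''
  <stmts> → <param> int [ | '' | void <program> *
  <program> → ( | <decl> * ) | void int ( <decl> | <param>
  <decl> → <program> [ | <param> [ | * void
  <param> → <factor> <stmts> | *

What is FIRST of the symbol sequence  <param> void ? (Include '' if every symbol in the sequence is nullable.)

{ (, *, [, int, void }

Add FIRST(<param>)\{''} = { (, *, [, int, void }; <param> is nullable, continue.
void is a terminal; add {void} and stop.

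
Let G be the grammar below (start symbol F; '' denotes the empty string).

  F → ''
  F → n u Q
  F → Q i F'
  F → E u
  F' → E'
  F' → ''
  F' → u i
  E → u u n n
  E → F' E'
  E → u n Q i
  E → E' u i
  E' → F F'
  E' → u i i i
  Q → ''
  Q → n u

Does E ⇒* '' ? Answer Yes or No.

E → F' E' and each of F', E' is nullable, so E ⇒* ''.

Yes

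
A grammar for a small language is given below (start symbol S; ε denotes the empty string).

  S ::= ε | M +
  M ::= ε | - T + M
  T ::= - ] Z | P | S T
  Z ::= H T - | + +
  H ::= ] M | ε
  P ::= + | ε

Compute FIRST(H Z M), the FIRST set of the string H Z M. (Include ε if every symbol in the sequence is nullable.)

Add FIRST(H)\{ε} = { ] }; H is nullable, continue.
Add FIRST(Z) = { +, -, ] }; Z is not nullable, stop.

{ +, -, ] }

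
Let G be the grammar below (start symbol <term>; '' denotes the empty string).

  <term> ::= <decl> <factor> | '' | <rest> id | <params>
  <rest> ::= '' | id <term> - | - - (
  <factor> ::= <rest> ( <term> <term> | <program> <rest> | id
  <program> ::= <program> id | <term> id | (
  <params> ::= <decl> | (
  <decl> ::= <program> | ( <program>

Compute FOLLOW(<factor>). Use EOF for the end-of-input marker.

{ EOF, (, -, id }

In <term> ::= <decl> <factor>: <factor> is at the end, add FOLLOW(<term>) = { EOF, (, -, id }.
Union: FOLLOW(<factor>) = { EOF, (, -, id }.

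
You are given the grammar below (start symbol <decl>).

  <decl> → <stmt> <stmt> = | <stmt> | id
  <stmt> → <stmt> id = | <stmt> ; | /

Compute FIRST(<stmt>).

From <stmt> → <stmt> id =: add FIRST(<stmt>) = { / }.
From <stmt> → <stmt> ;: add FIRST(<stmt>) = { / }.
<stmt> → / contributes {/}.
Union: FIRST(<stmt>) = { / }.

{ / }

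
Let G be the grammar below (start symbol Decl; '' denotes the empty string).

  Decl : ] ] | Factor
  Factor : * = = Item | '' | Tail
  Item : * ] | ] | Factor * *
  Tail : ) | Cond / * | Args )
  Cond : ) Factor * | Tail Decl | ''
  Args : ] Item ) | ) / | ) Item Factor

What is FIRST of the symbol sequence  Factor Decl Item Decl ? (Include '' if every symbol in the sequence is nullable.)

Add FIRST(Factor)\{''} = { ), *, /, ] }; Factor is nullable, continue.
Add FIRST(Decl)\{''} = { ), *, /, ] }; Decl is nullable, continue.
Add FIRST(Item) = { ), *, /, ] }; Item is not nullable, stop.

{ ), *, /, ] }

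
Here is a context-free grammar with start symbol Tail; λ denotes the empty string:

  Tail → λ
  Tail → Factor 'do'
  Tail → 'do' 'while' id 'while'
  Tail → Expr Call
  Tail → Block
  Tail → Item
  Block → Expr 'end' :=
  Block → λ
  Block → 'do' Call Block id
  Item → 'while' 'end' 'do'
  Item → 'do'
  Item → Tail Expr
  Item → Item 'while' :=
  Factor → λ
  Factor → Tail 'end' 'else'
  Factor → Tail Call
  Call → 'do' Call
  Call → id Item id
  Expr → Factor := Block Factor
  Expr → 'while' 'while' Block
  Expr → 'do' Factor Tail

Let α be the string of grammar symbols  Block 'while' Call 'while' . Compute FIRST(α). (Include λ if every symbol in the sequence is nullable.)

Add FIRST(Block)\{λ} = { 'do', 'end', 'while', :=, id }; Block is nullable, continue.
'while' is a terminal; add {'while'} and stop.

{ 'do', 'end', 'while', :=, id }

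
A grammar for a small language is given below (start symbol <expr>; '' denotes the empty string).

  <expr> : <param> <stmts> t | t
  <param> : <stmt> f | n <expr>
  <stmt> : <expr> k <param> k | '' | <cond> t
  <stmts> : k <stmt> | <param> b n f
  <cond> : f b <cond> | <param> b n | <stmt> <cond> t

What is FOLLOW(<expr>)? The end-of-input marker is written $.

{ $, b, f, k, n, t }

<expr> is the start symbol, so $ ∈ FOLLOW(<expr>).
In <param> : n <expr>: <expr> is at the end, add FOLLOW(<param>) = { b, f, k, n, t }.
In <stmt> : <expr> k <param> k: add FIRST(k <param> k) = { k }.
Union: FOLLOW(<expr>) = { $, b, f, k, n, t }.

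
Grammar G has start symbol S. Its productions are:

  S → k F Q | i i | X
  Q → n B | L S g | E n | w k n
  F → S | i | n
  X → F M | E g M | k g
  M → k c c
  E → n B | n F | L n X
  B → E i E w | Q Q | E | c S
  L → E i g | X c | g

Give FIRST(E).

{ g, i, k, n }

E → n B contributes {n}.
E → n F contributes {n}.
From E → L n X: add FIRST(L) = { g, i, k, n }.
Union: FIRST(E) = { g, i, k, n }.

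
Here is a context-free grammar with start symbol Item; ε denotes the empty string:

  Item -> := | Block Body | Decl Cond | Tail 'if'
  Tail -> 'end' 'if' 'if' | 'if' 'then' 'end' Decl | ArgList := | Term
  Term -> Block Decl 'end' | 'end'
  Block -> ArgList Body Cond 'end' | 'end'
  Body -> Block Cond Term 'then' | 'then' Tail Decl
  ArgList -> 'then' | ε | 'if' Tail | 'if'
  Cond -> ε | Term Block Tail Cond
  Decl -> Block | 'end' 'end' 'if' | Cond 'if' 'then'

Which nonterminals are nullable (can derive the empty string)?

{ ArgList, Cond }

Directly nullable (have an ε-production): ArgList, Cond.
No other nonterminal has a production whose RHS symbols are all nullable.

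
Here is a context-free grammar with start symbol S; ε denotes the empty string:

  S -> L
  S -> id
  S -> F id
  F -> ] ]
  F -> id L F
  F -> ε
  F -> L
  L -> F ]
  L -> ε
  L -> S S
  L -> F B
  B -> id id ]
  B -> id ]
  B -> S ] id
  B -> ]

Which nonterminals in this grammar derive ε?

{ F, L, S }

Directly nullable (have an ε-production): F, L.
S -> L with every symbol nullable, so S is nullable.
No other nonterminal has a production whose RHS symbols are all nullable.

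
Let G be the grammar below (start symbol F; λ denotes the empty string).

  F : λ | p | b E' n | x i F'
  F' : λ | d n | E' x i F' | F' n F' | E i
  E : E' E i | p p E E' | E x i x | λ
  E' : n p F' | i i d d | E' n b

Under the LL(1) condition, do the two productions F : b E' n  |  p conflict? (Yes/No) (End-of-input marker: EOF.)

No

FIRST(b E' n) = { b } and FIRST(p) = { p }.
The FIRST sets are disjoint and neither alternative is nullable — no conflict.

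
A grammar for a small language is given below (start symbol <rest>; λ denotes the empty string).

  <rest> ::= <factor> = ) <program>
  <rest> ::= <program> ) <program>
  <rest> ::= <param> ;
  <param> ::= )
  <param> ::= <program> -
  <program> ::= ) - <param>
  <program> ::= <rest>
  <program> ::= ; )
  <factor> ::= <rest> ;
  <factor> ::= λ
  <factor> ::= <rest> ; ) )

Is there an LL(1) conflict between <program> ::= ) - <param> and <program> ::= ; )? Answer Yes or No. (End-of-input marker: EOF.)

FIRST() - <param>) = { ) } and FIRST(; )) = { ; }.
The FIRST sets are disjoint and neither alternative is nullable — no conflict.

No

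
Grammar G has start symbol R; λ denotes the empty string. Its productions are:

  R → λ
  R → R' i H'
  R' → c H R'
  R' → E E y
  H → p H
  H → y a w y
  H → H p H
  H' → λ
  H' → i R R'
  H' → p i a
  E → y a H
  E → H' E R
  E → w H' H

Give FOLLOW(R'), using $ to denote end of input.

{ $, c, i, p, w, y }

In R → R' i H': add FIRST(i H') = { i }.
In R' → c H R': R' is at the end, add FOLLOW(R') = { $, c, i, p, w, y }.
In H' → i R R': R' is at the end, add FOLLOW(H') = { $, c, i, p, w, y }.
Union: FOLLOW(R') = { $, c, i, p, w, y }.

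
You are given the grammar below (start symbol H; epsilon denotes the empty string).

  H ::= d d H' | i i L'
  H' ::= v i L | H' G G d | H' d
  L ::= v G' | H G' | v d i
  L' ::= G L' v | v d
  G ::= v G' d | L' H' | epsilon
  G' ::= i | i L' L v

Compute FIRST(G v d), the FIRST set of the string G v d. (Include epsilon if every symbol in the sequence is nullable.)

{ v }

Add FIRST(G)\{epsilon} = { v }; G is nullable, continue.
v is a terminal; add {v} and stop.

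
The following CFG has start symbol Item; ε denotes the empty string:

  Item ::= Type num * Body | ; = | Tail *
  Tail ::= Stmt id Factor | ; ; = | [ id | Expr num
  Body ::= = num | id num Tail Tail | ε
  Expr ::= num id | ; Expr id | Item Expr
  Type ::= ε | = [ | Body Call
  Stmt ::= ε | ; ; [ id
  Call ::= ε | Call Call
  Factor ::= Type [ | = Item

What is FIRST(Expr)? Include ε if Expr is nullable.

{ ;, =, [, id, num }

Expr ::= num id contributes {num}.
Expr ::= ; Expr id contributes {;}.
From Expr ::= Item Expr: add FIRST(Item) = { ;, =, [, id, num }.
Union: FIRST(Expr) = { ;, =, [, id, num }.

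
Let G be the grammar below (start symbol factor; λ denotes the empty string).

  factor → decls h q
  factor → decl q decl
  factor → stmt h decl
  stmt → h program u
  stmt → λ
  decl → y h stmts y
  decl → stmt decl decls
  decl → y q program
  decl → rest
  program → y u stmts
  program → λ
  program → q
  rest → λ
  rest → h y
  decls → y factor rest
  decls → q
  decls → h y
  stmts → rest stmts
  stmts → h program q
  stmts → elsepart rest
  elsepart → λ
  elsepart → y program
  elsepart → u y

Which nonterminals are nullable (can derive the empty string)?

{ decl, elsepart, program, rest, stmt, stmts }

Directly nullable (have an λ-production): stmt, program, rest, elsepart.
stmts → rest stmts with every symbol nullable, so stmts is nullable.
decl → rest with every symbol nullable, so decl is nullable.
No other nonterminal has a production whose RHS symbols are all nullable.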